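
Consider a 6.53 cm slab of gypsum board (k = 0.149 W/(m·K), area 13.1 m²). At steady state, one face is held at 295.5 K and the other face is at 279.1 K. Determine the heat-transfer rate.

Q = kA·ΔT/L = 0.149 × 13.1 × |295.5 K − 279.1 K| / 0.0653 = 490 W

Q = 490 W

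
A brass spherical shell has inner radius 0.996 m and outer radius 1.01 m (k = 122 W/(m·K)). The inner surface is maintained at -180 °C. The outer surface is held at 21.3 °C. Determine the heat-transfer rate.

Q = 4πk·ΔT/(1/r₁ − 1/r₂) = 4π × 122 × 201.3 / (1/0.996 − 1/1.01) = 2.22×10^7 W

Q = 2.22×10^7 W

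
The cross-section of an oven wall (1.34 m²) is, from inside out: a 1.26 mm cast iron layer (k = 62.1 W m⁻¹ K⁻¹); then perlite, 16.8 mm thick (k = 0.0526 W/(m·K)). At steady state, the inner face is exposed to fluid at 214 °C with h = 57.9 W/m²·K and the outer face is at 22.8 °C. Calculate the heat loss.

Q = 761 W

Resistance network (inner→outer):
  R_conv,in = 1/(hA) = 1/(57.9·1.34) = 0.01289 K/W
  R_cast iron = L/(kA) = 0.00126/(62.1·1.34) = 1.514×10^-5 K/W
  R_perlite = L/(kA) = 0.0168/(0.0526·1.34) = 0.2384 K/W
ΣR = 0.01289 + 1.514×10^-5 + 0.2384 = 0.2513 K/W
Q = ΔT/ΣR = (214 °C − 22.8 °C)/0.2513 = 761 W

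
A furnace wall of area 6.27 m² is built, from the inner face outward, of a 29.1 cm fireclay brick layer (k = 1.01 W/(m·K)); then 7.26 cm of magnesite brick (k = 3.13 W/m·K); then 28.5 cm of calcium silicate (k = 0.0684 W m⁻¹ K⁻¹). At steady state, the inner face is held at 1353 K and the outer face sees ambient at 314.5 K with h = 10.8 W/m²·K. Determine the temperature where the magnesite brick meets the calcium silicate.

Series thermal resistances, inner to outer:
  R_fireclay brick = L/(kA) = 0.291/(1.01·6.27) = 0.04595 K/W
  R_magnesite brick = L/(kA) = 0.0726/(3.13·6.27) = 0.003699 K/W
  R_calcium silicate = L/(kA) = 0.285/(0.0684·6.27) = 0.6645 K/W
  R_conv,out = 1/(hA) = 1/(10.8·6.27) = 0.01477 K/W
ΣR = 0.04595 + 0.003699 + 0.6645 + 0.01477 = 0.7289 K/W
Q = ΔT/ΣR = (1353 K − 314.5 K)/0.7289 = 1425 W
From the inner boundary to the magnesite brick/calcium silicate interface, ΣR_partial = 0.04965 K/W.
T_interface = T_in − Q·ΣR_partial = 1353 K − (1425)(0.04965) = 1282 K

T = 1282 K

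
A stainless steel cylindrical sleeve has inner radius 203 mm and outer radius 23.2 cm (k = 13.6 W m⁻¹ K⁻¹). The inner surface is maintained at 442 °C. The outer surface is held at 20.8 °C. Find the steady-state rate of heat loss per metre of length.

Q' = 2πk·ΔT/ln(r₂/r₁) = 2π × 13.6 × 421.2 / ln(0.232/0.203) = 2.70×10^5 W/m

Q' = 270 kW/m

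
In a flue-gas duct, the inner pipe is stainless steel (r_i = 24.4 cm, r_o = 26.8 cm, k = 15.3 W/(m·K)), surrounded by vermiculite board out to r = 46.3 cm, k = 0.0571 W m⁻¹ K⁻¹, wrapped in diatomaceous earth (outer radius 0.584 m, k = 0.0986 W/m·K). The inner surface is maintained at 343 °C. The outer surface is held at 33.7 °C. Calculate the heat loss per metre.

Q' = 163 W/m

Treat each layer as a resistance in series:
  R'_stainless steel = ln(0.268/0.244)/(2πk) = 0.09382/(2π·15.3) = 9.759×10^-4 m·K/W
  R'_vermiculite board = ln(0.463/0.268)/(2πk) = 0.5467/(2π·0.0571) = 1.524 m·K/W
  R'_diatomaceous earth = ln(0.584/0.463)/(2πk) = 0.2322/(2π·0.0986) = 0.3748 m·K/W
ΣR = 9.759×10^-4 + 1.524 + 0.3748 = 1.900 m·K/W
Q' = ΔT/ΣR = (343 °C − 33.7 °C)/1.900 = 163 W/m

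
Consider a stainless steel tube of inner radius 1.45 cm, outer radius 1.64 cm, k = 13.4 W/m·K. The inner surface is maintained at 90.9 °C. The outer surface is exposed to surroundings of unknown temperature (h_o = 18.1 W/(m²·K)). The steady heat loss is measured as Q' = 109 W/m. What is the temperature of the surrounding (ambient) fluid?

Sum the resistances:
  R'_stainless steel = ln(0.0164/0.0145)/(2πk) = 0.1231/(2π·13.4) = 0.001462 m·K/W
  R'_conv,out = 1/(2πr h) = 1/(2π·0.0164·18.1) = 0.5362 m·K/W
ΣR = 0.5376 m·K/W
ΔT = Q'·ΣR = 109 × 0.5376 = 58.60 K
Heat flows outward, so T_out = T_in − ΔT = 90.9 − 58.60 = 32.3 °C

T_out = 32.3 °C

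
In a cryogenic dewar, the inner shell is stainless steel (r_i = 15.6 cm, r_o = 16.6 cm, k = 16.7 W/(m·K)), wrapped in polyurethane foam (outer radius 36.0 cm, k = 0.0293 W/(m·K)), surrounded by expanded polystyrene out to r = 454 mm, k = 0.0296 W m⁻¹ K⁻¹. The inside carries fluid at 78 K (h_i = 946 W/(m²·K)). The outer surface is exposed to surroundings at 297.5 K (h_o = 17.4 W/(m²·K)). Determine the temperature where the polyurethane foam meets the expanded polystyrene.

T = 264.4 K

Series thermal resistances, inner to outer:
  R_conv,in = 1/(4πr²h) = 1/(4π·0.156²·946) = 0.003457 K/W
  R_stainless steel = (1/0.156 − 1/0.166)/(4πk) = 0.3862/(4π·16.7) = 0.001840 K/W
  R_polyurethane foam = (1/0.166 − 1/0.360)/(4πk) = 3.246/(4π·0.0293) = 8.817 K/W
  R_expanded polystyrene = (1/0.360 − 1/0.454)/(4πk) = 0.5751/(4π·0.0296) = 1.546 K/W
  R_conv,out = 1/(4πr²h) = 1/(4π·0.454²·17.4) = 0.02219 K/W
ΣR = 0.003457 + 0.001840 + 8.817 + 1.546 + 0.02219 = 10.39 K/W
Q = ΔT/ΣR = (78 K − 297.5 K)/10.39 = -21.13 W
From the inner boundary to the polyurethane foam/expanded polystyrene interface, ΣR_partial = 8.822 K/W.
T_interface = T_in − Q·ΣR_partial = 78 K − (-21.13)(8.822) = 264.4 K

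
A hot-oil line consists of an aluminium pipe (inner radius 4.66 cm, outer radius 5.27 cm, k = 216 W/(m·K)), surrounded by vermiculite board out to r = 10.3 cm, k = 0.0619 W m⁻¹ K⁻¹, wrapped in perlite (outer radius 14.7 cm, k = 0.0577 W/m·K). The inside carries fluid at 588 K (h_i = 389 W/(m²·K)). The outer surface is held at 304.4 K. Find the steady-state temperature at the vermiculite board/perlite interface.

Resistance network (inner→outer):
  R'_conv,in = 1/(2πr h) = 1/(2π·0.0466·389) = 0.008780 m·K/W
  R'_aluminium = ln(0.0527/0.0466)/(2πk) = 0.1230/(2π·216) = 9.064×10^-5 m·K/W
  R'_vermiculite board = ln(0.103/0.0527)/(2πk) = 0.6701/(2π·0.0619) = 1.723 m·K/W
  R'_perlite = ln(0.147/0.103)/(2πk) = 0.3557/(2π·0.0577) = 0.9811 m·K/W
ΣR = 0.008780 + 9.064×10^-5 + 1.723 + 0.9811 = 2.713 m·K/W
Q' = ΔT/ΣR = (588 K − 304.4 K)/2.713 = 104.5 W/m
From the inner boundary to the vermiculite board/perlite interface, ΣR_partial = 1.732 m·K/W.
T_interface = T_in − Q'·ΣR_partial = 588 K − (104.5)(1.732) = 407 K

T = 407 K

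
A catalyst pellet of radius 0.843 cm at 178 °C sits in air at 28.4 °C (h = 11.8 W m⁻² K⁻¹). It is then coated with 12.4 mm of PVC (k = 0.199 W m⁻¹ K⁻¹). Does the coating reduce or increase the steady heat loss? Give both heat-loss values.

increases: 1.58 → 3.42 W

Critical radius for a sphere: r_cr = 2k/h = 0.0337 m = 3.37 cm.
Outer radius after coating: r₂ = 0.00843 + 0.0124 = 0.02083 m.
Since r₁ < r_cr and r₂ ≤ r_cr, the coating moves toward the maximum at r_cr — heat loss rises.
Bare: R = 1/(4πr₁²h) = 94.90 K/W; Q = 149.6/94.90 = 1.58 W.
Coated: R = R_cond + R_conv = 43.78 K/W; Q = 149.6/43.78 = 3.42 W.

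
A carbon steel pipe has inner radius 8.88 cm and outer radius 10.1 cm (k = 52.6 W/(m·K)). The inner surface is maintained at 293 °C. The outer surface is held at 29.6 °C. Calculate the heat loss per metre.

Q' = 6.76×10^5 W/m

Q' = 2πk·ΔT/ln(r₂/r₁) = 2π × 52.6 × 263.4 / ln(0.101/0.0888) = 6.76×10^5 W/m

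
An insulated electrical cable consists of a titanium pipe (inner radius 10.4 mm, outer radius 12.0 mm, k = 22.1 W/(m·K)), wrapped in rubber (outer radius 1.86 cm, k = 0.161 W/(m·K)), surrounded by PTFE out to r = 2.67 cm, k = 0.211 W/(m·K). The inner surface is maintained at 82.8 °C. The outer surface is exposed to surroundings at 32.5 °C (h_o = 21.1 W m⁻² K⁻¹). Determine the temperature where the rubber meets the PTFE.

Series thermal resistances, inner to outer:
  R'_titanium = ln(0.0120/0.0104)/(2πk) = 0.1431/(2π·22.1) = 0.001031 m·K/W
  R'_rubber = ln(0.0186/0.0120)/(2πk) = 0.4383/(2π·0.161) = 0.4332 m·K/W
  R'_PTFE = ln(0.0267/0.0186)/(2πk) = 0.3615/(2π·0.211) = 0.2727 m·K/W
  R'_conv,out = 1/(2πr h) = 1/(2π·0.0267·21.1) = 0.2825 m·K/W
ΣR = 0.001031 + 0.4332 + 0.2727 + 0.2825 = 0.9894 m·K/W
Q' = ΔT/ΣR = (82.8 °C − 32.5 °C)/0.9894 = 50.84 W/m
From the inner boundary to the rubber/PTFE interface, ΣR_partial = 0.4342 m·K/W.
T_interface = T_in − Q'·ΣR_partial = 82.8 °C − (50.84)(0.4342) = 60.7 °C

T = 60.7 °C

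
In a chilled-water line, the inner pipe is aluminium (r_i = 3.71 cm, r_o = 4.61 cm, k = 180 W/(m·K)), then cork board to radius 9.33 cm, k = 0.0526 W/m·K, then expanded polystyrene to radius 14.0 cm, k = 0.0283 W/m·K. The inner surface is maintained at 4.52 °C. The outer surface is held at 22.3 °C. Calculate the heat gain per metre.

Series thermal resistances, inner to outer:
  R'_aluminium = ln(0.0461/0.0371)/(2πk) = 0.2172/(2π·180) = 1.920×10^-4 m·K/W
  R'_cork board = ln(0.0933/0.0461)/(2πk) = 0.7050/(2π·0.0526) = 2.133 m·K/W
  R'_expanded polystyrene = ln(0.140/0.0933)/(2πk) = 0.4058/(2π·0.0283) = 2.282 m·K/W
ΣR = 1.920×10^-4 + 2.133 + 2.282 = 4.415 m·K/W
Q' = ΔT/ΣR = (4.52 °C − 22.3 °C)/4.415 = -4.03 W/m
(Negative Q' ⇒ heat flows inward; heat gain = 4.03 W/m.)

Q' = 4.03 W/m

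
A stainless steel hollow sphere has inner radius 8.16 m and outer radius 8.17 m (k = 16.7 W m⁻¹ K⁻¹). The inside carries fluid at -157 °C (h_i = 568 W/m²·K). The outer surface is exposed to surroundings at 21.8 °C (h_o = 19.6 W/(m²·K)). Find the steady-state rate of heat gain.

Treat each layer as a resistance in series:
  R_conv,in = 1/(4πr²h) = 1/(4π·8.16²·568) = 2.104×10^-6 K/W
  R_stainless steel = (1/8.16 − 1/8.17)/(4πk) = 1.500×10^-4/(4π·16.7) = 7.148×10^-7 K/W
  R_conv,out = 1/(4πr²h) = 1/(4π·8.17²·19.6) = 6.083×10^-5 K/W
ΣR = 2.104×10^-6 + 7.148×10^-7 + 6.083×10^-5 = 6.365×10^-5 K/W
Q = ΔT/ΣR = (-157 °C − 21.8 °C)/6.365×10^-5 = -2.81×10^6 W
(Negative Q ⇒ heat flows inward; heat gain = 2.81×10^6 W.)

Q = 2810 kW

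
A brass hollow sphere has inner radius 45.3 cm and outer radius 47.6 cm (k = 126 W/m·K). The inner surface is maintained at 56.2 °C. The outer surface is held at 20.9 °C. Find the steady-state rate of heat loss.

Q = 4πk·ΔT/(1/r₁ − 1/r₂) = 4π × 126 × 35.3 / (1/0.453 − 1/0.476) = 5.24×10^5 W

Q = 524 kW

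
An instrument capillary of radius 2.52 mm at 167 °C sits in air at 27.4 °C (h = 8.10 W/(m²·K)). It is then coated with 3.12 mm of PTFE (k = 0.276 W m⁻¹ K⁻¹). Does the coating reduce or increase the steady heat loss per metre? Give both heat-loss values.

Critical radius for a cylinder: r_cr = k/h = 0.0341 m = 3.41 cm.
Outer radius after coating: r₂ = 0.00252 + 0.00312 = 0.00564 m.
Since r₁ < r_cr and r₂ ≤ r_cr, the coating moves toward the maximum at r_cr — heat loss rises.
Bare: R = 1/(2πr₁h) = 7.797 m·K/W; Q = 139.6/7.797 = 17.9 W/m.
Coated: R = R_cond + R_conv = 3.948 m·K/W; Q = 139.6/3.948 = 35.4 W/m.

increases: 17.9 → 35.4 W/m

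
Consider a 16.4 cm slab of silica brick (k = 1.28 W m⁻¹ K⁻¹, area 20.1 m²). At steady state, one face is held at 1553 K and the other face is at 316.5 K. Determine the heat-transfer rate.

Q = 1.94×10^5 W

Q = kA·ΔT/L = 1.28 × 20.1 × |1553 K − 316.5 K| / 0.164 = 1.94×10^5 W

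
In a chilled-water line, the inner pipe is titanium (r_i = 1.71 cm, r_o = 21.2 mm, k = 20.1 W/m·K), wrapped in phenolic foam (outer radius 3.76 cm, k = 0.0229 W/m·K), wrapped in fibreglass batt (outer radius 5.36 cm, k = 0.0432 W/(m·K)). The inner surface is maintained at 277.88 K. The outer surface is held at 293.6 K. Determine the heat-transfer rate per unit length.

Q' = 2.97 W/m

Treat each layer as a resistance in series:
  R'_titanium = ln(0.0212/0.0171)/(2πk) = 0.2149/(2π·20.1) = 0.001702 m·K/W
  R'_phenolic foam = ln(0.0376/0.0212)/(2πk) = 0.5730/(2π·0.0229) = 3.982 m·K/W
  R'_fibreglass batt = ln(0.0536/0.0376)/(2πk) = 0.3545/(2π·0.0432) = 1.306 m·K/W
ΣR = 0.001702 + 3.982 + 1.306 = 5.290 m·K/W
Q' = ΔT/ΣR = (277.88 K − 293.6 K)/5.290 = -2.97 W/m
(Negative Q' ⇒ heat flows inward; heat gain = 2.97 W/m.)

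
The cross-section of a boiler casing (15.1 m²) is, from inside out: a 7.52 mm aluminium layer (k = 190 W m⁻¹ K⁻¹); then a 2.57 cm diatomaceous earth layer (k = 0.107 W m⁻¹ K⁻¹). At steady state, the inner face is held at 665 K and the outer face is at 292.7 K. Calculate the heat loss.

Q = 23400 W

Treat each layer as a resistance in series:
  R_aluminium = L/(kA) = 0.00752/(190·15.1) = 2.621×10^-6 K/W
  R_diatomaceous earth = L/(kA) = 0.0257/(0.107·15.1) = 0.01591 K/W
ΣR = 2.621×10^-6 + 0.01591 = 0.01591 K/W
Q = ΔT/ΣR = (665 K − 292.7 K)/0.01591 = 23400 W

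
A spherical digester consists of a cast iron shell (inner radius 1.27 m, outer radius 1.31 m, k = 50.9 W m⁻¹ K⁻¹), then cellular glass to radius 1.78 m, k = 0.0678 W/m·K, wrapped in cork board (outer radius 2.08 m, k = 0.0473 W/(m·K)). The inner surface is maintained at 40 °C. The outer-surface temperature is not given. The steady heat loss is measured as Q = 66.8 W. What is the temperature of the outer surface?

T_out = 15.1 °C

Series resistances:
  R_cast iron = (1/1.27 − 1/1.31)/(4πk) = 0.02404/(4π·50.9) = 3.759×10^-5 K/W
  R_cellular glass = (1/1.31 − 1/1.78)/(4πk) = 0.2016/(4π·0.0678) = 0.2366 K/W
  R_cork board = (1/1.78 − 1/2.08)/(4πk) = 0.08103/(4π·0.0473) = 0.1363 K/W
ΣR = 0.3729 K/W
ΔT = Q·ΣR = 66.8 × 0.3729 = 24.91 K
Heat flows outward, so T_out = T_in − ΔT = 40 − 24.91 = 15.1 °C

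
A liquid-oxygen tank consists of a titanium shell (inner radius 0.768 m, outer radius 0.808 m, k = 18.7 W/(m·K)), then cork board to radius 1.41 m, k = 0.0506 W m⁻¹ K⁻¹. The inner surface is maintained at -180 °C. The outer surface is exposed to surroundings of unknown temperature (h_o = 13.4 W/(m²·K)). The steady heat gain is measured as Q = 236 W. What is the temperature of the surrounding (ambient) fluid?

T_out = 16.9 °C

Series resistances:
  R_titanium = (1/0.768 − 1/0.808)/(4πk) = 0.06446/(4π·18.7) = 2.743×10^-4 K/W
  R_cork board = (1/0.808 − 1/1.41)/(4πk) = 0.5284/(4π·0.0506) = 0.8310 K/W
  R_conv,out = 1/(4πr²h) = 1/(4π·1.41²·13.4) = 0.002987 K/W
ΣR = 0.8343 K/W
ΔT = Q·ΣR = 236 × 0.8343 = 196.9 K
Heat flows inward, so T_out = T_in + ΔT = -180 + 196.9 = 16.9 °C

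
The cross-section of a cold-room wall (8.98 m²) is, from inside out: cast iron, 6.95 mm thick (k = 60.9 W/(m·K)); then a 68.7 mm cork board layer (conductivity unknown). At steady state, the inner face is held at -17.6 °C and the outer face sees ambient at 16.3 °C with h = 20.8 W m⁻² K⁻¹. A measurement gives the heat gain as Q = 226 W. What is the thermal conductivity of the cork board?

ΣR = ΔT/Q = |-17.6 − 16.3|/226 = 0.1500 K/W
Known resistances:
  R_cast iron = L/(kA) = 0.00695/(60.9·8.98) = 1.271×10^-5 K/W
  R_conv,out = 1/(hA) = 1/(20.8·8.98) = 0.005354 K/W
R_cork board = ΣR − ΣR_known = 0.1500 − 0.005367 = 0.1446 K/W
L/(kA) = 0.1446 ⇒ k = 0.0687/(0.1446·8.98) = 0.0529 W/m·K

k = 0.0529 W/m·K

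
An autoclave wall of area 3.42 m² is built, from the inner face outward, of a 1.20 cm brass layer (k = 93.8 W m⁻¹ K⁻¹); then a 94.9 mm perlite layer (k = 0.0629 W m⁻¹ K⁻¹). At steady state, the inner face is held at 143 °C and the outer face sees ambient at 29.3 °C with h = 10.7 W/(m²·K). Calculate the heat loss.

Q = 243 W

Series thermal resistances, inner to outer:
  R_brass = L/(kA) = 0.0120/(93.8·3.42) = 3.741×10^-5 K/W
  R_perlite = L/(kA) = 0.0949/(0.0629·3.42) = 0.4412 K/W
  R_conv,out = 1/(hA) = 1/(10.7·3.42) = 0.02733 K/W
ΣR = 3.741×10^-5 + 0.4412 + 0.02733 = 0.4686 K/W
Q = ΔT/ΣR = (143 °C − 29.3 °C)/0.4686 = 243 W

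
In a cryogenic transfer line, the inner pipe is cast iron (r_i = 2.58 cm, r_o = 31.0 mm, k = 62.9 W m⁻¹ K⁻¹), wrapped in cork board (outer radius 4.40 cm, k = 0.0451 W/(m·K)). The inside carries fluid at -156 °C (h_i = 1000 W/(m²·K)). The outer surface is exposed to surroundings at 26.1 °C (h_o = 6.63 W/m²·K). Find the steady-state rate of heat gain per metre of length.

Resistance network (inner→outer):
  R'_conv,in = 1/(2πr h) = 1/(2π·0.0258·1000) = 0.006169 m·K/W
  R'_cast iron = ln(0.0310/0.0258)/(2πk) = 0.1836/(2π·62.9) = 4.646×10^-4 m·K/W
  R'_cork board = ln(0.0440/0.0310)/(2πk) = 0.3502/(2π·0.0451) = 1.236 m·K/W
  R'_conv,out = 1/(2πr h) = 1/(2π·0.0440·6.63) = 0.5456 m·K/W
ΣR = 0.006169 + 4.646×10^-4 + 1.236 + 0.5456 = 1.788 m·K/W
Q' = ΔT/ΣR = (-156 °C − 26.1 °C)/1.788 = -102 W/m
(Negative Q' ⇒ heat flows inward; heat gain = 102 W/m.)

Q' = 102 W/m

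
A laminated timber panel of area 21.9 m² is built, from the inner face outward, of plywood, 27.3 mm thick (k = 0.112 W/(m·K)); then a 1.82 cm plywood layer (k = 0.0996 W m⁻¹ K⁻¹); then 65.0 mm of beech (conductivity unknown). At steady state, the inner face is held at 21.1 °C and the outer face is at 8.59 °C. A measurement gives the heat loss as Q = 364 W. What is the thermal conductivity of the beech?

k = 0.199 W/m·K

ΣR = ΔT/Q = |21.1 − 8.59|/364 = 0.03437 K/W
Known resistances:
  R_plywood = L/(kA) = 0.0273/(0.112·21.9) = 0.01113 K/W
  R_plywood = L/(kA) = 0.0182/(0.0996·21.9) = 0.008344 K/W
R_beech = ΣR − ΣR_known = 0.03437 − 0.01947 = 0.01490 K/W
L/(kA) = 0.01490 ⇒ k = 0.0650/(0.01490·21.9) = 0.199 W/m·K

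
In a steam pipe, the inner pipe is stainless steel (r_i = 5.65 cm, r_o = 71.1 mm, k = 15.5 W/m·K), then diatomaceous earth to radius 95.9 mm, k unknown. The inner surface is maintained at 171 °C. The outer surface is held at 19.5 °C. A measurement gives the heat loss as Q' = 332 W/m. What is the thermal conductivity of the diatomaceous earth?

ΣR = ΔT/Q' = |171 − 19.5|/332 = 0.4563 m·K/W
Known resistances:
  R'_stainless steel = ln(0.0711/0.0565)/(2πk) = 0.2298/(2π·15.5) = 0.002360 m·K/W
R_diatomaceous earth = ΣR − ΣR_known = 0.4563 − 0.002360 = 0.4539 m·K/W
ln(r₂/r₁)/(2πk) = 0.4539 ⇒ k = 0.2992/(2π·0.4539) = 0.105 W/m·K

k = 0.105 W/m·K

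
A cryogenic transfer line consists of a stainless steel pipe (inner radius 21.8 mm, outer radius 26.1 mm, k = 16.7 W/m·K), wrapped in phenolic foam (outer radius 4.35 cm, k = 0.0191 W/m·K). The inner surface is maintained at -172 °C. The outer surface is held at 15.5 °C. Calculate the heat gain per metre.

Treat each layer as a resistance in series:
  R'_stainless steel = ln(0.0261/0.0218)/(2πk) = 0.1800/(2π·16.7) = 0.001716 m·K/W
  R'_phenolic foam = ln(0.0435/0.0261)/(2πk) = 0.5108/(2π·0.0191) = 4.257 m·K/W
ΣR = 0.001716 + 4.257 = 4.259 m·K/W
Q' = ΔT/ΣR = (-172 °C − 15.5 °C)/4.259 = -44.0 W/m
(Negative Q' ⇒ heat flows inward; heat gain = 44.0 W/m.)

Q' = 44.0 W/m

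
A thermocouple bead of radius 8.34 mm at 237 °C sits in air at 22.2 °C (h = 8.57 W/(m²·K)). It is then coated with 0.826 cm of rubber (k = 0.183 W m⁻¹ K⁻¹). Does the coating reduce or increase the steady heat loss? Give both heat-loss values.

Critical radius for a sphere: r_cr = 2k/h = 0.0427 m = 4.27 cm.
Outer radius after coating: r₂ = 0.00834 + 0.00826 = 0.01660 m.
Since r₁ < r_cr and r₂ ≤ r_cr, the coating moves toward the maximum at r_cr — heat loss rises.
Bare: R = 1/(4πr₁²h) = 133.5 K/W; Q = 214.8/133.5 = 1.61 W.
Coated: R = R_cond + R_conv = 59.64 K/W; Q = 214.8/59.64 = 3.60 W.

increases: 1.61 → 3.60 W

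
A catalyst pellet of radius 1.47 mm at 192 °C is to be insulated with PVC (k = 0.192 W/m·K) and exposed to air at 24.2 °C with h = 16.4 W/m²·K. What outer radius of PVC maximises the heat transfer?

For a sphere, r_cr = 2k_ins/h = 2·0.192/16.4 = 0.0234 m = 2.34 cm

r_cr = 2.34 cm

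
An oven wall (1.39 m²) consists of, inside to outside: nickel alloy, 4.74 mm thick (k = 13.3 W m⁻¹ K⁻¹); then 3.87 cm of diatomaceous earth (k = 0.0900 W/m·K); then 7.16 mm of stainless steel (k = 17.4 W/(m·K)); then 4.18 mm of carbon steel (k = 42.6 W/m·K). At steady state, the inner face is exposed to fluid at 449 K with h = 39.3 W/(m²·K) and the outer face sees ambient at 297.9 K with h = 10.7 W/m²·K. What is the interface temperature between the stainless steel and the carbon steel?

T = 323.6 K

Series thermal resistances, inner to outer:
  R_conv,in = 1/(hA) = 1/(39.3·1.39) = 0.01831 K/W
  R_nickel alloy = L/(kA) = 0.00474/(13.3·1.39) = 2.564×10^-4 K/W
  R_diatomaceous earth = L/(kA) = 0.0387/(0.0900·1.39) = 0.3094 K/W
  R_stainless steel = L/(kA) = 0.00716/(17.4·1.39) = 2.960×10^-4 K/W
  R_carbon steel = L/(kA) = 0.00418/(42.6·1.39) = 7.059×10^-5 K/W
  R_conv,out = 1/(hA) = 1/(10.7·1.39) = 0.06724 K/W
ΣR = 0.01831 + 2.564×10^-4 + 0.3094 + 2.960×10^-4 + 7.059×10^-5 + 0.06724 = 0.3956 K/W
Q = ΔT/ΣR = (449 K − 297.9 K)/0.3956 = 382.0 W
From the inner boundary to the stainless steel/carbon steel interface, ΣR_partial = 0.3283 K/W.
T_interface = T_in − Q·ΣR_partial = 449 K − (382.0)(0.3283) = 323.6 K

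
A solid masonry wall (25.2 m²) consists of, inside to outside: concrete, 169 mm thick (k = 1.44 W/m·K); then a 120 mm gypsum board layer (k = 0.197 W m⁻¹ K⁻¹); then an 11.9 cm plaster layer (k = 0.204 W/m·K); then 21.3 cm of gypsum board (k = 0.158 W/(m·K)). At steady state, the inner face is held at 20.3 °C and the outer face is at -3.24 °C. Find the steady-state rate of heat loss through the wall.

Q = 223 W

Resistance network (inner→outer):
  R_concrete = L/(kA) = 0.169/(1.44·25.2) = 0.004657 K/W
  R_gypsum board = L/(kA) = 0.120/(0.197·25.2) = 0.02417 K/W
  R_plaster = L/(kA) = 0.119/(0.204·25.2) = 0.02315 K/W
  R_gypsum board = L/(kA) = 0.213/(0.158·25.2) = 0.05350 K/W
ΣR = 0.004657 + 0.02417 + 0.02315 + 0.05350 = 0.1055 K/W
Q = ΔT/ΣR = (20.3 °C − -3.24 °C)/0.1055 = 223 W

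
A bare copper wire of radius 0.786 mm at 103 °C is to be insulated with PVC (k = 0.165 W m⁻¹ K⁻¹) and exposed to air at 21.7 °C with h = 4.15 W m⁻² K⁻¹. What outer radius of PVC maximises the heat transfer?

r_cr = 3.98 cm

For a cylinder, r_cr = k_ins/h = 0.165/4.15 = 0.0398 m = 3.98 cm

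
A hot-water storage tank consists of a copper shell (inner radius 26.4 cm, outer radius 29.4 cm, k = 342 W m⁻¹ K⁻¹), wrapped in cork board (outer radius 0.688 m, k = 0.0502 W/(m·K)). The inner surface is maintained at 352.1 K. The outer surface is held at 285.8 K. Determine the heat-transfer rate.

Series thermal resistances, inner to outer:
  R_copper = (1/0.264 − 1/0.294)/(4πk) = 0.3865/(4π·342) = 8.994×10^-5 K/W
  R_cork board = (1/0.294 − 1/0.688)/(4πk) = 1.948/(4π·0.0502) = 3.088 K/W
ΣR = 8.994×10^-5 + 3.088 = 3.088 K/W
Q = ΔT/ΣR = (352.1 K − 285.8 K)/3.088 = 21.5 W

Q = 21.5 W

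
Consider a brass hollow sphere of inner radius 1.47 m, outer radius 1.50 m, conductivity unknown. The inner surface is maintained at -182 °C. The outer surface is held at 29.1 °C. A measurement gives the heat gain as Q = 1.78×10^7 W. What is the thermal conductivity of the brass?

k = 91.3 W/m·K

ΣR = ΔT/Q = |-182 − 29.1|/1.78×10^7 = 1.186×10^-5 K/W
(1/r₁−1/r₂)/(4πk) = 1.186×10^-5 ⇒ k = 0.01361/(4π·1.186×10^-5) = 91.3 W/m·K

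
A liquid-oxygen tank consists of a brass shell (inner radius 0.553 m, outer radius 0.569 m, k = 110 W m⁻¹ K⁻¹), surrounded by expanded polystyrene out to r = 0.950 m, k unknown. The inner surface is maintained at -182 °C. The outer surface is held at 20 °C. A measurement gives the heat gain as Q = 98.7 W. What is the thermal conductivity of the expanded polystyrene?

k = 0.0274 W/m·K

ΣR = ΔT/Q = |-182 − 20|/98.7 = 2.047 K/W
Known resistances:
  R_brass = (1/0.553 − 1/0.569)/(4πk) = 0.05085/(4π·110) = 3.679×10^-5 K/W
R_expanded polystyrene = ΣR − ΣR_known = 2.047 − 3.679×10^-5 = 2.047 K/W
(1/r₁−1/r₂)/(4πk) = 2.047 ⇒ k = 0.7048/(4π·2.047) = 0.0274 W/m·K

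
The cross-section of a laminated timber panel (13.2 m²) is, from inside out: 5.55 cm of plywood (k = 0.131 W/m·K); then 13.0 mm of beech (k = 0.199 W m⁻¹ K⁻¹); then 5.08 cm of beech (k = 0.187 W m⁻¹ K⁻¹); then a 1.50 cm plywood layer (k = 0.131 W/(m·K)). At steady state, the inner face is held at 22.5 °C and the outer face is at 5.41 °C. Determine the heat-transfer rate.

Resistance network (inner→outer):
  R_plywood = L/(kA) = 0.0555/(0.131·13.2) = 0.03210 K/W
  R_beech = L/(kA) = 0.0130/(0.199·13.2) = 0.004949 K/W
  R_beech = L/(kA) = 0.0508/(0.187·13.2) = 0.02058 K/W
  R_plywood = L/(kA) = 0.0150/(0.131·13.2) = 0.008675 K/W
ΣR = 0.03210 + 0.004949 + 0.02058 + 0.008675 = 0.06630 K/W
Q = ΔT/ΣR = (22.5 °C − 5.41 °C)/0.06630 = 258 W

Q = 258 W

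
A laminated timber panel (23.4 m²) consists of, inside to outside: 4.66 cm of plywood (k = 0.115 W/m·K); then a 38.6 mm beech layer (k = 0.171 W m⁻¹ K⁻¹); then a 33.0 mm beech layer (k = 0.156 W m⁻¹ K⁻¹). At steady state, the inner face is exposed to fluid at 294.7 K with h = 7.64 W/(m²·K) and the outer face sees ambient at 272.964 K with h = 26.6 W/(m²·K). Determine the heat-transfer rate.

Treat each layer as a resistance in series:
  R_conv,in = 1/(hA) = 1/(7.64·23.4) = 0.005594 K/W
  R_plywood = L/(kA) = 0.0466/(0.115·23.4) = 0.01732 K/W
  R_beech = L/(kA) = 0.0386/(0.171·23.4) = 0.009647 K/W
  R_beech = L/(kA) = 0.0330/(0.156·23.4) = 0.009040 K/W
  R_conv,out = 1/(hA) = 1/(26.6·23.4) = 0.001607 K/W
ΣR = 0.005594 + 0.01732 + 0.009647 + 0.009040 + 0.001607 = 0.04321 K/W
Q = ΔT/ΣR = (294.7 K − 272.964 K)/0.04321 = 503 W

Q = 503 W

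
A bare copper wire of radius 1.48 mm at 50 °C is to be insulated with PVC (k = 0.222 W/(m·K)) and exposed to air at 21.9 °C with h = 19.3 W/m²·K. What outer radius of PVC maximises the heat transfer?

r_cr = 1.15 cm

For a cylinder, r_cr = k_ins/h = 0.222/19.3 = 0.0115 m = 1.15 cm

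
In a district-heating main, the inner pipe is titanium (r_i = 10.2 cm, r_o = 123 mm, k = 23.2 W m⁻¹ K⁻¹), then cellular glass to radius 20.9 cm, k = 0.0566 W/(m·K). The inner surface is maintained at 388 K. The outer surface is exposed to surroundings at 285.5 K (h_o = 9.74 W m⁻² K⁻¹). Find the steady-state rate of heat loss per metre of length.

Q' = 65.3 W/m

Treat each layer as a resistance in series:
  R'_titanium = ln(0.123/0.102)/(2πk) = 0.1872/(2π·23.2) = 0.001284 m·K/W
  R'_cellular glass = ln(0.209/0.123)/(2πk) = 0.5301/(2π·0.0566) = 1.491 m·K/W
  R'_conv,out = 1/(2πr h) = 1/(2π·0.209·9.74) = 0.07818 m·K/W
ΣR = 0.001284 + 1.491 + 0.07818 = 1.570 m·K/W
Q' = ΔT/ΣR = (388 K − 285.5 K)/1.570 = 65.3 W/m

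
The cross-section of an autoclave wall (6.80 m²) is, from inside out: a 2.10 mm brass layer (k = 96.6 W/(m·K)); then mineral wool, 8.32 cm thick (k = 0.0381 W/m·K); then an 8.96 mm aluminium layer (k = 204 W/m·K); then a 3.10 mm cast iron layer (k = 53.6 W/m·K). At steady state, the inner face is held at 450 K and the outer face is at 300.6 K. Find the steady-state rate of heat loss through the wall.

Resistance network (inner→outer):
  R_brass = L/(kA) = 0.00210/(96.6·6.80) = 3.197×10^-6 K/W
  R_mineral wool = L/(kA) = 0.0832/(0.0381·6.80) = 0.3211 K/W
  R_aluminium = L/(kA) = 0.00896/(204·6.80) = 6.459×10^-6 K/W
  R_cast iron = L/(kA) = 0.00310/(53.6·6.80) = 8.505×10^-6 K/W
ΣR = 3.197×10^-6 + 0.3211 + 6.459×10^-6 + 8.505×10^-6 = 0.3211 K/W
Q = ΔT/ΣR = (450 K − 300.6 K)/0.3211 = 465 W

Q = 465 W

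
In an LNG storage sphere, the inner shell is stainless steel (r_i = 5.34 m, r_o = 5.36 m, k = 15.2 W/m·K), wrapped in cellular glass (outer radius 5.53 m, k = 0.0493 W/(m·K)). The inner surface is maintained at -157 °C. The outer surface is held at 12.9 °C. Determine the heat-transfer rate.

Resistance network (inner→outer):
  R_stainless steel = (1/5.34 − 1/5.36)/(4πk) = 6.988×10^-4/(4π·15.2) = 3.658×10^-6 K/W
  R_cellular glass = (1/5.36 − 1/5.53)/(4πk) = 0.005735/(4π·0.0493) = 0.009258 K/W
ΣR = 3.658×10^-6 + 0.009258 = 0.009262 K/W
Q = ΔT/ΣR = (-157 °C − 12.9 °C)/0.009262 = -18300 W
(Negative Q ⇒ heat flows inward; heat gain = 18300 W.)

Q = 18300 W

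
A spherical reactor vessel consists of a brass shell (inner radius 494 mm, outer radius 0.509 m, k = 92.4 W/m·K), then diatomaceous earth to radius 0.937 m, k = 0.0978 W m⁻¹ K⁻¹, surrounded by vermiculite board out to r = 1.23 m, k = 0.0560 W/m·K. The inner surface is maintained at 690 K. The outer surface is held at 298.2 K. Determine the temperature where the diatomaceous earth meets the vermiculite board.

Treat each layer as a resistance in series:
  R_brass = (1/0.494 − 1/0.509)/(4πk) = 0.05965/(4π·92.4) = 5.138×10^-5 K/W
  R_diatomaceous earth = (1/0.509 − 1/0.937)/(4πk) = 0.8974/(4π·0.0978) = 0.7302 K/W
  R_vermiculite board = (1/0.937 − 1/1.23)/(4πk) = 0.2542/(4π·0.0560) = 0.3613 K/W
ΣR = 5.138×10^-5 + 0.7302 + 0.3613 = 1.092 K/W
Q = ΔT/ΣR = (690 K − 298.2 K)/1.092 = 358.8 W
From the inner boundary to the diatomaceous earth/vermiculite board interface, ΣR_partial = 0.7303 K/W.
T_interface = T_in − Q·ΣR_partial = 690 K − (358.8)(0.7303) = 428 K

T = 428 K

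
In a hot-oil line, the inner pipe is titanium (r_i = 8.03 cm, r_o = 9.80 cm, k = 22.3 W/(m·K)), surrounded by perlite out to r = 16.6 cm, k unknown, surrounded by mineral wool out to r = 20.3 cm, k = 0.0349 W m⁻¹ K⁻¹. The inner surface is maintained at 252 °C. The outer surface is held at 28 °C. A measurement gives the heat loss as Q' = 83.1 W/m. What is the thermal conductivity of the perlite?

k = 0.0472 W/m·K

ΣR = ΔT/Q' = |252 − 28|/83.1 = 2.696 m·K/W
Known resistances:
  R'_titanium = ln(0.0980/0.0803)/(2πk) = 0.1992/(2π·22.3) = 0.001422 m·K/W
  R'_mineral wool = ln(0.203/0.166)/(2πk) = 0.2012/(2π·0.0349) = 0.9176 m·K/W
R_perlite = ΣR − ΣR_known = 2.696 − 0.9190 = 1.777 m·K/W
ln(r₂/r₁)/(2πk) = 1.777 ⇒ k = 0.5270/(2π·1.777) = 0.0472 W/m·K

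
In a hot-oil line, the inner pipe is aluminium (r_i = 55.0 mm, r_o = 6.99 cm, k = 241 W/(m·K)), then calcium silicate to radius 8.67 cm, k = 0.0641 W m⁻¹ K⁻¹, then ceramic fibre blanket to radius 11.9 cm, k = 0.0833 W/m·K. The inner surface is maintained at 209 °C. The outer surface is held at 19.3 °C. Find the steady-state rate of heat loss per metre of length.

Q' = 166 W/m

Treat each layer as a resistance in series:
  R'_aluminium = ln(0.0699/0.0550)/(2πk) = 0.2397/(2π·241) = 1.583×10^-4 m·K/W
  R'_calcium silicate = ln(0.0867/0.0699)/(2πk) = 0.2154/(2π·0.0641) = 0.5348 m·K/W
  R'_ceramic fibre blanket = ln(0.119/0.0867)/(2πk) = 0.3167/(2π·0.0833) = 0.6050 m·K/W
ΣR = 1.583×10^-4 + 0.5348 + 0.6050 = 1.140 m·K/W
Q' = ΔT/ΣR = (209 °C − 19.3 °C)/1.140 = 166 W/m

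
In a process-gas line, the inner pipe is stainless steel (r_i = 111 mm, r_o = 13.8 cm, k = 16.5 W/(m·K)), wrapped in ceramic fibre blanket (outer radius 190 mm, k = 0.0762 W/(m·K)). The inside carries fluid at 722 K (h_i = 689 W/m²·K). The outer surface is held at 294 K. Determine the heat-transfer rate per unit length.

Resistance network (inner→outer):
  R'_conv,in = 1/(2πr h) = 1/(2π·0.111·689) = 0.002081 m·K/W
  R'_stainless steel = ln(0.138/0.111)/(2πk) = 0.2177/(2π·16.5) = 0.002100 m·K/W
  R'_ceramic fibre blanket = ln(0.190/0.138)/(2πk) = 0.3198/(2π·0.0762) = 0.6679 m·K/W
ΣR = 0.002081 + 0.002100 + 0.6679 = 0.6721 m·K/W
Q' = ΔT/ΣR = (722 K − 294 K)/0.6721 = 637 W/m

Q' = 637 W/m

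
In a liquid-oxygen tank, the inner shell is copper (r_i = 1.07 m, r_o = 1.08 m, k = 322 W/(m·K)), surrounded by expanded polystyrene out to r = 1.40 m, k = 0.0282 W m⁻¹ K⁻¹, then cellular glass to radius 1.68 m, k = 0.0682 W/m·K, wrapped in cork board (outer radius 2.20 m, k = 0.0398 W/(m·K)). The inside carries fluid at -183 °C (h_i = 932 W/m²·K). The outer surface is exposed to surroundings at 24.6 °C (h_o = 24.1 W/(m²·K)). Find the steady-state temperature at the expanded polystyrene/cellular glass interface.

Resistance network (inner→outer):
  R_conv,in = 1/(4πr²h) = 1/(4π·1.07²·932) = 7.458×10^-5 K/W
  R_copper = (1/1.07 − 1/1.08)/(4πk) = 0.008654/(4π·322) = 2.139×10^-6 K/W
  R_expanded polystyrene = (1/1.08 − 1/1.40)/(4πk) = 0.2116/(4π·0.0282) = 0.5972 K/W
  R_cellular glass = (1/1.40 − 1/1.68)/(4πk) = 0.1190/(4π·0.0682) = 0.1389 K/W
  R_cork board = (1/1.68 − 1/2.20)/(4πk) = 0.1407/(4π·0.0398) = 0.2813 K/W
  R_conv,out = 1/(4πr²h) = 1/(4π·2.20²·24.1) = 6.822×10^-4 K/W
ΣR = 7.458×10^-5 + 2.139×10^-6 + 0.5972 + 0.1389 + 0.2813 + 6.822×10^-4 = 1.018 K/W
Q = ΔT/ΣR = (-183 °C − 24.6 °C)/1.018 = -203.9 W
From the inner boundary to the expanded polystyrene/cellular glass interface, ΣR_partial = 0.5973 K/W.
T_interface = T_in − Q·ΣR_partial = -183 °C − (-203.9)(0.5973) = -61.2 °C

T = -61.2 °C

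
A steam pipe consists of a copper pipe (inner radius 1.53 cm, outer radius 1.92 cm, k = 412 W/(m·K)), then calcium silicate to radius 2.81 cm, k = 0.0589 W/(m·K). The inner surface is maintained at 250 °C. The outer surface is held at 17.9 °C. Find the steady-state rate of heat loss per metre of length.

Resistance network (inner→outer):
  R'_copper = ln(0.0192/0.0153)/(2πk) = 0.2271/(2π·412) = 8.771×10^-5 m·K/W
  R'_calcium silicate = ln(0.0281/0.0192)/(2πk) = 0.3809/(2π·0.0589) = 1.029 m·K/W
ΣR = 8.771×10^-5 + 1.029 = 1.029 m·K/W
Q' = ΔT/ΣR = (250 °C − 17.9 °C)/1.029 = 226 W/m

Q' = 226 W/m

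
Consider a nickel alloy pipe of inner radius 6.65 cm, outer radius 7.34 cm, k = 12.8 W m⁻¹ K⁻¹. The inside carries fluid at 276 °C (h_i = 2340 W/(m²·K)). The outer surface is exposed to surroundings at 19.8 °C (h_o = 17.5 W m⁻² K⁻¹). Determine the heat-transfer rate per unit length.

Treat each layer as a resistance in series:
  R'_conv,in = 1/(2πr h) = 1/(2π·0.0665·2340) = 0.001023 m·K/W
  R'_nickel alloy = ln(0.0734/0.0665)/(2πk) = 0.09872/(2π·12.8) = 0.001228 m·K/W
  R'_conv,out = 1/(2πr h) = 1/(2π·0.0734·17.5) = 0.1239 m·K/W
ΣR = 0.001023 + 0.001228 + 0.1239 = 0.1262 m·K/W
Q' = ΔT/ΣR = (276 °C − 19.8 °C)/0.1262 = 2030 W/m

Q' = 2030 W/m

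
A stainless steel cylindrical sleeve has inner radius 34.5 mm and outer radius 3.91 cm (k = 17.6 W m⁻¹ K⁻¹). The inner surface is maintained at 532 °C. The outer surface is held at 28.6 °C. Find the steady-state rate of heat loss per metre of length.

Q' = 445 kW/m

Q' = 2πk·ΔT/ln(r₂/r₁) = 2π × 17.6 × 503.4 / ln(0.0391/0.0345) = 4.45×10^5 W/m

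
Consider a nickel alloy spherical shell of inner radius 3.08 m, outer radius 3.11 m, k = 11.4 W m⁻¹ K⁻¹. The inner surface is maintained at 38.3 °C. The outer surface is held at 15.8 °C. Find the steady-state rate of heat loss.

Q = 1.03×10^6 W

Q = 4πk·ΔT/(1/r₁ − 1/r₂) = 4π × 11.4 × 22.5 / (1/3.08 − 1/3.11) = 1.03×10^6 W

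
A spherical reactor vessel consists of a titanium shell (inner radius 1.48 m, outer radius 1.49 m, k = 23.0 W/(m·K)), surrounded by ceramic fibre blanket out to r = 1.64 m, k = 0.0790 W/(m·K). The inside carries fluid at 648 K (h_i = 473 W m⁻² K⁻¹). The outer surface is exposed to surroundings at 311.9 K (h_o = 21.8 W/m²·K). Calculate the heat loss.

Treat each layer as a resistance in series:
  R_conv,in = 1/(4πr²h) = 1/(4π·1.48²·473) = 7.681×10^-5 K/W
  R_titanium = (1/1.48 − 1/1.49)/(4πk) = 0.004535/(4π·23.0) = 1.569×10^-5 K/W
  R_ceramic fibre blanket = (1/1.49 − 1/1.64)/(4πk) = 0.06138/(4π·0.0790) = 0.06183 K/W
  R_conv,out = 1/(4πr²h) = 1/(4π·1.64²·21.8) = 0.001357 K/W
ΣR = 7.681×10^-5 + 1.569×10^-5 + 0.06183 + 0.001357 = 0.06328 K/W
Q = ΔT/ΣR = (648 K − 311.9 K)/0.06328 = 5310 W

Q = 5.31 kW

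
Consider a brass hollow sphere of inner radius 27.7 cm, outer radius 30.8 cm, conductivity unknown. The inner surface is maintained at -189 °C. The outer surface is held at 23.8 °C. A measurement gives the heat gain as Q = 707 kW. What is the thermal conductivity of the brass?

ΣR = ΔT/Q = |-189 − 23.8|/7.07×10^5 = 3.010×10^-4 K/W
(1/r₁−1/r₂)/(4πk) = 3.010×10^-4 ⇒ k = 0.3634/(4π·3.010×10^-4) = 96.1 W/m·K

k = 96.1 W/m·K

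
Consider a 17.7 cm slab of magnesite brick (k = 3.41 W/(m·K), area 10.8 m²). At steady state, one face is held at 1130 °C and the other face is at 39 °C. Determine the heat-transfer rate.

Q = 2.27×10^5 W

Q = kA·ΔT/L = 3.41 × 10.8 × |1130 °C − 39 °C| / 0.177 = 2.27×10^5 W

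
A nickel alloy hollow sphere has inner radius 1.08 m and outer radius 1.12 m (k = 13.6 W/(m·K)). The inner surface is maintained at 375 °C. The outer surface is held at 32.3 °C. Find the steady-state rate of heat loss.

Q = 1770 kW

Q = 4πk·ΔT/(1/r₁ − 1/r₂) = 4π × 13.6 × 342.7 / (1/1.08 − 1/1.12) = 1.77×10^6 W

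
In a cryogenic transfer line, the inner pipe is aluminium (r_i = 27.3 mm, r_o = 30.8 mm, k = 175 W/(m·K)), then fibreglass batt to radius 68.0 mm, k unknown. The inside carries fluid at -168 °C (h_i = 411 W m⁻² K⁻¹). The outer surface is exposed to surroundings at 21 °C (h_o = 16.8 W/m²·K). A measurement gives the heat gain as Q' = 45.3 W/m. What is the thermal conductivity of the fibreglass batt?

k = 0.0314 W/m·K

ΣR = ΔT/Q' = |-168 − 21|/45.3 = 4.172 m·K/W
Known resistances:
  R'_conv,in = 1/(2πr h) = 1/(2π·0.0273·411) = 0.01418 m·K/W
  R'_aluminium = ln(0.0308/0.0273)/(2πk) = 0.1206/(2π·175) = 1.097×10^-4 m·K/W
  R'_conv,out = 1/(2πr h) = 1/(2π·0.0680·16.8) = 0.1393 m·K/W
R_fibreglass batt = ΣR − ΣR_known = 4.172 − 0.1536 = 4.018 m·K/W
ln(r₂/r₁)/(2πk) = 4.018 ⇒ k = 0.7920/(2π·4.018) = 0.0314 W/m·K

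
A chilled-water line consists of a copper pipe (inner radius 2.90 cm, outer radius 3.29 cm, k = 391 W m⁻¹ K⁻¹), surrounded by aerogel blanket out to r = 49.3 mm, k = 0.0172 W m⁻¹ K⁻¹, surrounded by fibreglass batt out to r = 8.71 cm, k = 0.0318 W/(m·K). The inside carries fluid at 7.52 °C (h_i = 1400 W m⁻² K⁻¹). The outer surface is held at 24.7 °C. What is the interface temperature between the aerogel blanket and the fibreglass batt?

T = 17.3 °C

Resistance network (inner→outer):
  R'_conv,in = 1/(2πr h) = 1/(2π·0.0290·1400) = 0.003920 m·K/W
  R'_copper = ln(0.0329/0.0290)/(2πk) = 0.1262/(2π·391) = 5.136×10^-5 m·K/W
  R'_aerogel blanket = ln(0.0493/0.0329)/(2πk) = 0.4045/(2π·0.0172) = 3.742 m·K/W
  R'_fibreglass batt = ln(0.0871/0.0493)/(2πk) = 0.5691/(2π·0.0318) = 2.848 m·K/W
ΣR = 0.003920 + 5.136×10^-5 + 3.742 + 2.848 = 6.594 m·K/W
Q' = ΔT/ΣR = (7.52 °C − 24.7 °C)/6.594 = -2.605 W/m
From the inner boundary to the aerogel blanket/fibreglass batt interface, ΣR_partial = 3.746 m·K/W.
T_interface = T_in − Q'·ΣR_partial = 7.52 °C − (-2.605)(3.746) = 17.3 °C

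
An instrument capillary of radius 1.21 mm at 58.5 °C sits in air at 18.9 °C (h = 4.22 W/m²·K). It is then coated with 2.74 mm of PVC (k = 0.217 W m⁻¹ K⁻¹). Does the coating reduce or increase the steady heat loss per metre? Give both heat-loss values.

increases: 1.27 → 3.80 W/m

Critical radius for a cylinder: r_cr = k/h = 0.0514 m = 5.14 cm.
Outer radius after coating: r₂ = 0.00121 + 0.00274 = 0.00395 m.
Since r₁ < r_cr and r₂ ≤ r_cr, the coating moves toward the maximum at r_cr — heat loss rises.
Bare: R = 1/(2πr₁h) = 31.17 m·K/W; Q = 39.6/31.17 = 1.27 W/m.
Coated: R = R_cond + R_conv = 10.42 m·K/W; Q = 39.6/10.42 = 3.80 W/m.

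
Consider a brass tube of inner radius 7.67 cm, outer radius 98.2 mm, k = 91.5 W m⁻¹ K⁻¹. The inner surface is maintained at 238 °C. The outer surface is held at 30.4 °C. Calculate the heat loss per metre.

Q' = 483 kW/m

Q' = 2πk·ΔT/ln(r₂/r₁) = 2π × 91.5 × 207.6 / ln(0.0982/0.0767) = 4.83×10^5 W/m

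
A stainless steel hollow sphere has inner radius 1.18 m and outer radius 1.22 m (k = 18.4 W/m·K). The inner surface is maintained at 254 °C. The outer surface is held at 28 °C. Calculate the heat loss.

Q = 4πk·ΔT/(1/r₁ − 1/r₂) = 4π × 18.4 × 226 / (1/1.18 − 1/1.22) = 1.88×10^6 W

Q = 1.88×10^6 W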